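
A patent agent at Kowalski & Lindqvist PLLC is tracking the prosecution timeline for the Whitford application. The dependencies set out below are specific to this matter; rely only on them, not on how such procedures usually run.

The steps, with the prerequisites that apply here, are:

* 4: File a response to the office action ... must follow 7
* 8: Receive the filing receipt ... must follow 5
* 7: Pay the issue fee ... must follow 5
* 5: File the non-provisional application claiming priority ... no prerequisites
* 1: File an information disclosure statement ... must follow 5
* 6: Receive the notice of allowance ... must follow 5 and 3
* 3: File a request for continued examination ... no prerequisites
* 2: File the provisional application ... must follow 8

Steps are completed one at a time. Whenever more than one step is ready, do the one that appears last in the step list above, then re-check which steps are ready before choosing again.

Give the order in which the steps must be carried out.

Nothing is required for 3 and 5. 3 is listed later → 3 first.
That leaves 5 as the only ready step → 5.
Ready: 6, 1, 7 and 8. 6 is listed later → 6.
1, 7 and 8 are all available; 1 is listed later → 1.
7 and 8 are both available; 7 is listed later → 7.
8 and 4 are both available; 8 is listed later → 8.
2 now also ready, so the ready set is {2, 4}; 2 is listed later → 2.
4 needed 7, now all done → 4.

3, 5, 6, 1, 7, 8, 2, 4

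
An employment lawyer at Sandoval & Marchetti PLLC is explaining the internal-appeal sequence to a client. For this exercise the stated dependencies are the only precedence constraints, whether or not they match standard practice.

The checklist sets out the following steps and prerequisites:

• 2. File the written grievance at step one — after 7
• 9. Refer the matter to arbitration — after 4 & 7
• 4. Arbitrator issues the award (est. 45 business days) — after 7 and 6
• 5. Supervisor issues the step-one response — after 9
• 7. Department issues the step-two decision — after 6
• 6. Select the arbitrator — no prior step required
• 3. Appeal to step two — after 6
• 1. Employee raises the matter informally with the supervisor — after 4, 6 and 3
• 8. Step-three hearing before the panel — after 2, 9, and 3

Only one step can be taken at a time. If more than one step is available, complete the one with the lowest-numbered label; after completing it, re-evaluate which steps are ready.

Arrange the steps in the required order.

Only 6 has no prerequisites, so it is first.
Now 3 and 7 have their prerequisites met. 3 has the earlier label, so 3 next.
7 is the only step now ready → 7.
Ready: 2 and 4. 2 has the earlier label → 2.
4 needed 6 and 7, now all done → 4.
1 and 9 are both available; 1 has the earlier label → 1.
9 needed 4 and 7, now all done → 9.
Ready: 5 and 8. 5 has the earlier label → 5.
That leaves 8 as the only ready step → 8.

6, 3, 7, 2, 4, 1, 9, 5, 8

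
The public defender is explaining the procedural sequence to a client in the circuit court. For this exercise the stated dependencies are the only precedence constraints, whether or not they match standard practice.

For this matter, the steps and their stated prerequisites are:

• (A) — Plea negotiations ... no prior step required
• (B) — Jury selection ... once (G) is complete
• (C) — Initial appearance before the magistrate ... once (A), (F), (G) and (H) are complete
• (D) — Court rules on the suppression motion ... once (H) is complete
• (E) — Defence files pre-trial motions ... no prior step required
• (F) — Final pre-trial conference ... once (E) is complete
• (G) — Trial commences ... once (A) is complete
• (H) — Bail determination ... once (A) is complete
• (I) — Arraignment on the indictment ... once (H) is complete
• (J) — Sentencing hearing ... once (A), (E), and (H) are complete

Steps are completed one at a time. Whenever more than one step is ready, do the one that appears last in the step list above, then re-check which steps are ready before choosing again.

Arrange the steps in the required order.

(E), (F), (A), (H), (J), (I), (G), (D), (C), (B)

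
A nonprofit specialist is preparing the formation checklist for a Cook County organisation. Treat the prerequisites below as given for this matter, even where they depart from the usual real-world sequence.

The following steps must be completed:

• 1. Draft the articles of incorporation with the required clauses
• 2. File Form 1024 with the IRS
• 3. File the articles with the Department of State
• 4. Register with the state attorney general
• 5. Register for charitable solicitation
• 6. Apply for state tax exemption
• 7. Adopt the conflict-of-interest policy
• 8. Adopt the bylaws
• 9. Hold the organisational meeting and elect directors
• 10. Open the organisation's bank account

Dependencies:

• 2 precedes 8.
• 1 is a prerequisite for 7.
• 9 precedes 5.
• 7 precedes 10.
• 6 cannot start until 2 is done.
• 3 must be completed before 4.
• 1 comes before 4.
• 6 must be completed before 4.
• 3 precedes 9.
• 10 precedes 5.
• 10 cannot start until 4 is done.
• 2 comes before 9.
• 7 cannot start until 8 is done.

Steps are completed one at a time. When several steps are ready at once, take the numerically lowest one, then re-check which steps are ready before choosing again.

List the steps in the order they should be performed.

1 → 2 → 3 → 6 → 4 → 8 → 7 → 9 → 10 → 5

1, 2 and 3 have no prerequisites; 1 has the earlier label, so 1 is first.
Ready: 2 and 3. 2 has the earlier label → 2.
6 and 8 now also ready, so the ready set is {3, 6, 8}; 3 has the earlier label → 3.
9 now also ready, so the ready set is {6, 8, 9}; 6 has the earlier label → 6.
4 now also ready, so the ready set is {4, 8, 9}; 4 has the earlier label → 4.
Now 8 and 9 have their prerequisites met. 8 has the earlier label, so 8 next.
Ready: 7 and 9. 7 has the earlier label → 7.
Now 9 and 10 have their prerequisites met. 9 has the earlier label, so 9 next.
Next only 10 has its prerequisites met → 10.
That leaves 5 as the only ready step → 5.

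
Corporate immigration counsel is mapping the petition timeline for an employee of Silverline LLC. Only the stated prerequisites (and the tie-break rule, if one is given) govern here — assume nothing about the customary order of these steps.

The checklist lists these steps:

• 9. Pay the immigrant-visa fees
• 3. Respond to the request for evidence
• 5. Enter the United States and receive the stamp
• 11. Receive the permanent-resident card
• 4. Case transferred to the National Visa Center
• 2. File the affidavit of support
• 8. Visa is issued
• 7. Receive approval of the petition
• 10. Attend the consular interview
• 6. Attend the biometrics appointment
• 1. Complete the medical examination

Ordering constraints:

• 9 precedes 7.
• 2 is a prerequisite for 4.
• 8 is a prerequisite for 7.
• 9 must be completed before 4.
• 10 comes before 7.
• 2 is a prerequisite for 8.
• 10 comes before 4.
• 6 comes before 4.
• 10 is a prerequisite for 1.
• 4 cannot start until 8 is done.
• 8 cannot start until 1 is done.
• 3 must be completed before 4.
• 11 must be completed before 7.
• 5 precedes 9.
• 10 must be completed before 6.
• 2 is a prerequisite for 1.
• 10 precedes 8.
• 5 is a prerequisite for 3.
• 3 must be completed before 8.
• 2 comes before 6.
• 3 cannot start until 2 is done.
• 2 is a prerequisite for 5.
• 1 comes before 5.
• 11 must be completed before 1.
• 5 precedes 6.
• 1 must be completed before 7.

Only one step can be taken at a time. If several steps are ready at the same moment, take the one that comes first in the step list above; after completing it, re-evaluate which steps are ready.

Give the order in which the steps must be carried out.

11, 2 and 10 have no prerequisites; 11 is listed earlier, so 11 is first.
Now 2 and 10 have their prerequisites met. 2 is listed earlier, so 2 next.
Next only 10 has its prerequisites met → 10.
1 needed 11, 2 and 10, now all done → 1.
Next only 5 has its prerequisites met → 5.
Now 9, 3 and 6 have their prerequisites met. 9 is listed earlier, so 9 next.
Now 3 and 6 have their prerequisites met. 3 is listed earlier, so 3 next.
8 now also ready, so the ready set is {8, 6}; 8 is listed earlier → 8.
Ready: 7 and 6. 7 is listed earlier → 7.
Next only 6 has its prerequisites met → 6.
4 needed 9, 3, 2, 8, 10 and 6, now all done → 4.

11 → 2 → 10 → 1 → 5 → 9 → 3 → 8 → 7 → 6 → 4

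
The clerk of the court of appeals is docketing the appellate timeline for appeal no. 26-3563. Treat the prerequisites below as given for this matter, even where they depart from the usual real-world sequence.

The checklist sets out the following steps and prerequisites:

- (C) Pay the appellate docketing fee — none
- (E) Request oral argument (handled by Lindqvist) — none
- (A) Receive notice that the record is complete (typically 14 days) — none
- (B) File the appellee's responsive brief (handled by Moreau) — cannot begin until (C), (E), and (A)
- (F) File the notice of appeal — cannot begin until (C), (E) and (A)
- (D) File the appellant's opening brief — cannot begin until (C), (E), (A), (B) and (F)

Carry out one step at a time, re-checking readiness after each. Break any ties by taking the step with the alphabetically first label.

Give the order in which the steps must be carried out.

(A), (C), (E), (B), (F), (D)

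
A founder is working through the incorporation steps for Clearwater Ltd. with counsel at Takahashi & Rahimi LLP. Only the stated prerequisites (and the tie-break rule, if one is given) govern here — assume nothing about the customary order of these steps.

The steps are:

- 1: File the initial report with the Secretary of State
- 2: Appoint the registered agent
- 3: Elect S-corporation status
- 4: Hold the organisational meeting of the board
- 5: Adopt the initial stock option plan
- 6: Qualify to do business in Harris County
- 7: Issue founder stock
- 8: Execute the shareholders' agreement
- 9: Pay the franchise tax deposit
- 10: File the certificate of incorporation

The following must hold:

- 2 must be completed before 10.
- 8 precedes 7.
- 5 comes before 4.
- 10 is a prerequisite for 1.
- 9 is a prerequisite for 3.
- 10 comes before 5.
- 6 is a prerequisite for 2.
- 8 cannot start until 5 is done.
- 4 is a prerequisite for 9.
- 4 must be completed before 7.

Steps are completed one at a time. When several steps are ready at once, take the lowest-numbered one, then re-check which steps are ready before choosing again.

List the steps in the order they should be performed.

6, 2, 10, 1, 5, 4, 8, 7, 9, 3

6 has no prerequisites → 6 first.
2 needed 6, now all done → 2.
Next only 10 has its prerequisites met → 10.
1 and 5 are both available; 1 has the earlier label → 1.
5 needed 10, now all done → 5.
4 and 8 are both available; 4 has the earlier label → 4.
9 now also ready, so the ready set is {8, 9}; 8 has the earlier label → 8.
Now 7 and 9 have their prerequisites met. 7 has the earlier label, so 7 next.
9 needed 4, now all done → 9.
3 needed 9, now all done → 3.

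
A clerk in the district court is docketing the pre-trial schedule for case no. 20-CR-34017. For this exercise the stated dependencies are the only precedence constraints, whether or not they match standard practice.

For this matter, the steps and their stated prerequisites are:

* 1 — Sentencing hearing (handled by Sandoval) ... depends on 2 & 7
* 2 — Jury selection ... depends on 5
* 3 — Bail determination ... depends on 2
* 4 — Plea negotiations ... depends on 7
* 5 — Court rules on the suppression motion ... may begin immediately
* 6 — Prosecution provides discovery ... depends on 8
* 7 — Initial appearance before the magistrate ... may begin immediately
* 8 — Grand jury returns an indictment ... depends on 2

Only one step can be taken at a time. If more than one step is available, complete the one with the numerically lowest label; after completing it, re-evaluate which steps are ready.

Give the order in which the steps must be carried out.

5 and 7 have no prerequisites; 5 has the earlier label, so 5 is first.
2 now also ready, so the ready set is {2, 7}; 2 has the earlier label → 2.
3, 7 and 8 are all available; 3 has the earlier label → 3.
Ready: 7 and 8. 7 has the earlier label → 7.
Ready: 1, 4 and 8. 1 has the earlier label → 1.
4 and 8 are both available; 4 has the earlier label → 4.
Next only 8 has its prerequisites met → 8.
6 is the only step now ready → 6.

5 → 2 → 3 → 7 → 1 → 4 → 8 → 6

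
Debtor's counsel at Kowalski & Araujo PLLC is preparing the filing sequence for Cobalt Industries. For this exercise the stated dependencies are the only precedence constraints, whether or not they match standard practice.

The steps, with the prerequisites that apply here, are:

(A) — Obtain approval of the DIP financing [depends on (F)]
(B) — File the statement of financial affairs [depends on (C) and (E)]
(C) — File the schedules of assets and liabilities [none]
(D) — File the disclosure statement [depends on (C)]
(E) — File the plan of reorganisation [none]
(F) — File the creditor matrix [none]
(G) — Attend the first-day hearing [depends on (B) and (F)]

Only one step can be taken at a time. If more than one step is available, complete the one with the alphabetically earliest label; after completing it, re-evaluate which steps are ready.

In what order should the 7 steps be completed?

(C) → (D) → (E) → (B) → (F) → (A) → (G)

Nothing is required for (C), (E) and (F). (C) has the earlier label → (C) first.
(D) now also ready, so the ready set is {(D), (E), (F)}; (D) has the earlier label → (D).
Now (E) and (F) have their prerequisites met. (E) has the earlier label, so (E) next.
(B) and (F) are both available; (B) has the earlier label → (B).
(F) is the only step now ready → (F).
Ready: (A) and (G). (A) has the earlier label → (A).
That leaves (G) as the only ready step → (G).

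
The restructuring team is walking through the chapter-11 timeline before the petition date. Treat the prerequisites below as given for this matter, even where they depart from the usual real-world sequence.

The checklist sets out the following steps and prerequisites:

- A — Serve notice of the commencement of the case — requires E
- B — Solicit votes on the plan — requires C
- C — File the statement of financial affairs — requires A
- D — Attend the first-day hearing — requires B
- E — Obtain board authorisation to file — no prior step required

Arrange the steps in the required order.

E, A, C, B, D

E has no prerequisites → E first.
A needed E, now all done → A.
Next only C has its prerequisites met → C.
Next only B has its prerequisites met → B.
D needed B, now all done → D.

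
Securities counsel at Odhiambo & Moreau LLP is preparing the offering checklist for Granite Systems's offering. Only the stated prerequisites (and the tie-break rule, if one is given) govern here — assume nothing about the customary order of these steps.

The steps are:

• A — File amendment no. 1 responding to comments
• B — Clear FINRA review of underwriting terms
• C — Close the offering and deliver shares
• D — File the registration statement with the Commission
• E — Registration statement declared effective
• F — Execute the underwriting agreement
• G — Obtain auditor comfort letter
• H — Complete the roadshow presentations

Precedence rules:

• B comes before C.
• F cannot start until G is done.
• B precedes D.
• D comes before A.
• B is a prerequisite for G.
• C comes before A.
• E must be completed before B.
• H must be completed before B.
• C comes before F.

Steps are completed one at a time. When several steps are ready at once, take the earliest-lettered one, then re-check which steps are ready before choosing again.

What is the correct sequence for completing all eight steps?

E, H, B, C, D, A, G, F

E and H have no prerequisites; E has the earlier label, so E is first.
Next only H has its prerequisites met → H.
B needed E and H, now all done → B.
Ready: C, D and G. C has the earlier label → C.
Now D and G have their prerequisites met. D has the earlier label, so D next.
A now also ready, so the ready set is {A, G}; A has the earlier label → A.
G is the only step now ready → G.
F is the only step now ready → F.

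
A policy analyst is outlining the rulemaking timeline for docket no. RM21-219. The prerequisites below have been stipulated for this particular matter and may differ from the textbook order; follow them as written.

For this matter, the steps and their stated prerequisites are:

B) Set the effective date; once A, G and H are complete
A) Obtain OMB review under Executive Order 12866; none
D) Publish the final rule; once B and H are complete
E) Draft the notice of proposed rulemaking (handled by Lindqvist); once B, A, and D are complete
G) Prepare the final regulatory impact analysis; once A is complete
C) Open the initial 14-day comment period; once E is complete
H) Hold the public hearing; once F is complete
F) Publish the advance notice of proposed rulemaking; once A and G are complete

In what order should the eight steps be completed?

A, G, F, H, B, D, E, C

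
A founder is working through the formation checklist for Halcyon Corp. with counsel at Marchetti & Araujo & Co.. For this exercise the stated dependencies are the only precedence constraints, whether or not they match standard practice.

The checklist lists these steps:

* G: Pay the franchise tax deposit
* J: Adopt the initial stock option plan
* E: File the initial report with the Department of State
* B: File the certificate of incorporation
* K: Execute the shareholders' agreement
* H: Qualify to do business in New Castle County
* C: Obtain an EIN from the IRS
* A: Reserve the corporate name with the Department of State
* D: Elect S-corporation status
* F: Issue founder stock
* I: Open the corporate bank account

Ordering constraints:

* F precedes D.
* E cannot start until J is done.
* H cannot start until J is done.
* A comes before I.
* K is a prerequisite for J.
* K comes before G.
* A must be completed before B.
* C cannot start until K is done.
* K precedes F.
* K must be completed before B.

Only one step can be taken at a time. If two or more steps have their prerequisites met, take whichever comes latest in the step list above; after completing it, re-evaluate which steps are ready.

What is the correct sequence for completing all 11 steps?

A I K F D C B J H E G

Nothing is required for A and K. A is listed later → A first.
I now also ready, so the ready set is {I, K}; I is listed later → I.
Next only K has its prerequisites met → K.
Ready: F, C, B, J and G. F is listed later → F.
D now also ready, so the ready set is {D, C, B, J, G}; D is listed later → D.
C, B, J and G are all available; C is listed later → C.
Now B, J and G have their prerequisites met. B is listed later, so B next.
Ready: J and G. J is listed later → J.
H and E now also ready, so the ready set is {H, E, G}; H is listed later → H.
Now E and G have their prerequisites met. E is listed later, so E next.
G needed K, now all done → G.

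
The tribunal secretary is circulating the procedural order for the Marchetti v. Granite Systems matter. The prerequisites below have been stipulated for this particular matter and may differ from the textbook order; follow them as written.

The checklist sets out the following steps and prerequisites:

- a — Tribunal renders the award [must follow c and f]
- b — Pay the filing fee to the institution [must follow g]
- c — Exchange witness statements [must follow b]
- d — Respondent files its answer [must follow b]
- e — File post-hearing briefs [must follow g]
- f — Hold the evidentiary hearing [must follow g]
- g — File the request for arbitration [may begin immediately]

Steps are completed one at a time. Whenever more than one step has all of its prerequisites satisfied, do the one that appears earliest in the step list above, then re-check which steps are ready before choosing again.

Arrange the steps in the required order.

g has no prerequisites → g first.
b, e and f are all available; b is listed earlier → b.
Ready: c, d, e and f. c is listed earlier → c.
d, e and f are all available; d is listed earlier → d.
e and f are both available; e is listed earlier → e.
f is the only step now ready → f.
That leaves a as the only ready step → a.

g → b → c → d → e → f → a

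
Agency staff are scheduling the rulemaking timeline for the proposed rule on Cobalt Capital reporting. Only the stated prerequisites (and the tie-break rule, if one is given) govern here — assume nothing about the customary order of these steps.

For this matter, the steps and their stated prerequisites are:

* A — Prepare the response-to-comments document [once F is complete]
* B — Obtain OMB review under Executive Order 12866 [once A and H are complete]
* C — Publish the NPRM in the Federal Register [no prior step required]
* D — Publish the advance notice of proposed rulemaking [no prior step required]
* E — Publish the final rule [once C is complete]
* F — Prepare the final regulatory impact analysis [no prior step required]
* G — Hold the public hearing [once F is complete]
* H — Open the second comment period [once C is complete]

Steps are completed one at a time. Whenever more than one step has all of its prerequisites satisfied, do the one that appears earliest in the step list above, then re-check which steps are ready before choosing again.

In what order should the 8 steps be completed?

C, D, E, F, A, G, H, B

C, D and F have no prerequisites; C is listed earlier, so C is first.
D, E, F and H are all available; D is listed earlier → D.
Ready: E, F and H. E is listed earlier → E.
Ready: F and H. F is listed earlier → F.
A and G now also ready, so the ready set is {A, G, H}; A is listed earlier → A.
Now G and H have their prerequisites met. G is listed earlier, so G next.
H needed C, now all done → H.
B is the only step now ready → B.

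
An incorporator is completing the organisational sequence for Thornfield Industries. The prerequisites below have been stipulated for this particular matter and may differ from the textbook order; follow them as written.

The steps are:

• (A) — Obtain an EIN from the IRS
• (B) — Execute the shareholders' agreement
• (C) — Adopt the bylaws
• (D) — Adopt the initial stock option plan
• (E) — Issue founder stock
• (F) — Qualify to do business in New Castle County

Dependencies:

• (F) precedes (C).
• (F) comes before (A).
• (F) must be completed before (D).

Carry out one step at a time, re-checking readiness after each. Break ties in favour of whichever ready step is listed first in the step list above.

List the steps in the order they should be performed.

(B) → (E) → (F) → (A) → (C) → (D)

Nothing is required for (B), (E) and (F). (B) is listed earlier → (B) first.
(E) and (F) are both available; (E) is listed earlier → (E).
Next only (F) has its prerequisites met → (F).
(A), (C) and (D) are all available; (A) is listed earlier → (A).
Now (C) and (D) have their prerequisites met. (C) is listed earlier, so (C) next.
Next only (D) has its prerequisites met → (D).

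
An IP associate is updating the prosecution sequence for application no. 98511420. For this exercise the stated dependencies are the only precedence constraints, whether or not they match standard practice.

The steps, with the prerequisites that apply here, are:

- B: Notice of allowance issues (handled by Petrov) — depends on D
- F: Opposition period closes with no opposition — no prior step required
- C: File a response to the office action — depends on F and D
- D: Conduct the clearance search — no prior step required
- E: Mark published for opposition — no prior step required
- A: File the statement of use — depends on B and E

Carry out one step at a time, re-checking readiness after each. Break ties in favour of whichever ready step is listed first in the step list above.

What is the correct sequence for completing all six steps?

F, D and E have no prerequisites; F is listed earlier, so F is first.
D and E are both available; D is listed earlier → D.
B and C now also ready, so the ready set is {B, C, E}; B is listed earlier → B.
Now C and E have their prerequisites met. C is listed earlier, so C next.
Next only E has its prerequisites met → E.
Next only A has its prerequisites met → A.

F D B C E A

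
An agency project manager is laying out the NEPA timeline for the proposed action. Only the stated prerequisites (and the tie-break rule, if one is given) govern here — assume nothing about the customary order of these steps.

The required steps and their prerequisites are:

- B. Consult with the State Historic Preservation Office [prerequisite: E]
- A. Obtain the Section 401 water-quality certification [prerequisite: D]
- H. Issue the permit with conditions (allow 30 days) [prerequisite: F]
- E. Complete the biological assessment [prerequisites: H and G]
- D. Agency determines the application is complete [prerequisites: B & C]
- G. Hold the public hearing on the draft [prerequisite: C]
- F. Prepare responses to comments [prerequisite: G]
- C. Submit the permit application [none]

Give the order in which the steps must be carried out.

C has no prerequisites → C first.
Next only G has its prerequisites met → G.
F needed G, now all done → F.
H is the only step now ready → H.
E needed H and G, now all done → E.
B needed E, now all done → B.
D needed B and C, now all done → D.
That leaves A as the only ready step → A.

C G F H E B D A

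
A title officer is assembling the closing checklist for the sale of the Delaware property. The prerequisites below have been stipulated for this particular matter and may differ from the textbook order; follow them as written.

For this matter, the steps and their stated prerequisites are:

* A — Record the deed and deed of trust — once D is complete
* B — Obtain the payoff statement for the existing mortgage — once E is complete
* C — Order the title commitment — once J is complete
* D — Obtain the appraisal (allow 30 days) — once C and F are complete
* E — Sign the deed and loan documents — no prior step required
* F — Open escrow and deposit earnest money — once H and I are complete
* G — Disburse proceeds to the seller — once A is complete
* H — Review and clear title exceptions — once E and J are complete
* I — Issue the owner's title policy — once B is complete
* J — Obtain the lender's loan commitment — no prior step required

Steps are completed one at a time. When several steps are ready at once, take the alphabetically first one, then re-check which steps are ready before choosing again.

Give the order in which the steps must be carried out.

E and J have no prerequisites; E has the earlier label, so E is first.
B now also ready, so the ready set is {B, J}; B has the earlier label → B.
I now also ready, so the ready set is {I, J}; I has the earlier label → I.
J is the only step now ready → J.
C and H are both available; C has the earlier label → C.
H needed E and J, now all done → H.
F is the only step now ready → F.
D needed C and F, now all done → D.
Next only A has its prerequisites met → A.
That leaves G as the only ready step → G.

E → B → I → J → C → H → F → D → A → G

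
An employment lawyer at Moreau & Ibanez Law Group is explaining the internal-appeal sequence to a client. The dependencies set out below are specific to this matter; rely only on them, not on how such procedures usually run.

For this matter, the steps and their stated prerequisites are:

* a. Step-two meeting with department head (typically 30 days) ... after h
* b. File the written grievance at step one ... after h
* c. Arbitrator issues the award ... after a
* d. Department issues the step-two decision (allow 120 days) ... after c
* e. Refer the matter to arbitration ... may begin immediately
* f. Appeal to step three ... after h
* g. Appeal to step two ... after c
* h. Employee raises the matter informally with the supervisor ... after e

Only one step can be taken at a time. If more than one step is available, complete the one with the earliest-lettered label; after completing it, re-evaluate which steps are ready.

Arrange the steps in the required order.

e has no prerequisites → e first.
Next only h has its prerequisites met → h.
a, b and f are all available; a has the earlier label → a.
Ready: b, c and f. b has the earlier label → b.
c and f are both available; c has the earlier label → c.
Ready: d, f and g. d has the earlier label → d.
f and g are both available; f has the earlier label → f.
g needed c, now all done → g.

e, h, a, b, c, d, f, g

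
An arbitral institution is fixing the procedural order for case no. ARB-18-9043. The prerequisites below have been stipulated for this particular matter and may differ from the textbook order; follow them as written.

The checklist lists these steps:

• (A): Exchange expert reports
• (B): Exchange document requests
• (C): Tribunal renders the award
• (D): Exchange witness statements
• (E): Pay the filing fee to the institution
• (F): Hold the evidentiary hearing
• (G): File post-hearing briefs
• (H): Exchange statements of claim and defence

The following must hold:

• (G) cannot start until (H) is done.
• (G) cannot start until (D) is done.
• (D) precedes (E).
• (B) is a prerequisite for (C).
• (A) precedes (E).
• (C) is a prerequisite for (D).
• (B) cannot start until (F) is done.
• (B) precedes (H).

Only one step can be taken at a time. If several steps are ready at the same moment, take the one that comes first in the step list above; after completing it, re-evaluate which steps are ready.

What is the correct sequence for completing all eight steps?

(A) → (F) → (B) → (C) → (D) → (E) → (H) → (G)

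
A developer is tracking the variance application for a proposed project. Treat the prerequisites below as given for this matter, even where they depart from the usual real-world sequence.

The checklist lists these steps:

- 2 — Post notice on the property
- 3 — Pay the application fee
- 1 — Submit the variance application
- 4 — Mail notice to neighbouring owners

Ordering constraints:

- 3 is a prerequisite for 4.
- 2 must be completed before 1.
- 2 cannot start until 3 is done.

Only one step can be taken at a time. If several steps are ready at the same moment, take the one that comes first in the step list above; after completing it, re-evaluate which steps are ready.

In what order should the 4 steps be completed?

3, 2, 1, 4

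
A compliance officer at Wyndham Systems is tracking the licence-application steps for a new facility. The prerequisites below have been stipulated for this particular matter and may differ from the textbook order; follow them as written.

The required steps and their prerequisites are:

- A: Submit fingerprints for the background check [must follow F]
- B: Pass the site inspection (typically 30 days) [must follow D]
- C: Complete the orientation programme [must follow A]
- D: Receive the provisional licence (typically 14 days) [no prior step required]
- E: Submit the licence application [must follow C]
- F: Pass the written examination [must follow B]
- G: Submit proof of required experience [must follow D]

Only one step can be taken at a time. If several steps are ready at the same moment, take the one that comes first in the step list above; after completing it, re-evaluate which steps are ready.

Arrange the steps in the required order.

D → B → F → A → C → E → G

D has no prerequisites → D first.
Ready: B and G. B is listed earlier → B.
Ready: F and G. F is listed earlier → F.
A now also ready, so the ready set is {A, G}; A is listed earlier → A.
C now also ready, so the ready set is {C, G}; C is listed earlier → C.
E and G are both available; E is listed earlier → E.
G is the only step now ready → G.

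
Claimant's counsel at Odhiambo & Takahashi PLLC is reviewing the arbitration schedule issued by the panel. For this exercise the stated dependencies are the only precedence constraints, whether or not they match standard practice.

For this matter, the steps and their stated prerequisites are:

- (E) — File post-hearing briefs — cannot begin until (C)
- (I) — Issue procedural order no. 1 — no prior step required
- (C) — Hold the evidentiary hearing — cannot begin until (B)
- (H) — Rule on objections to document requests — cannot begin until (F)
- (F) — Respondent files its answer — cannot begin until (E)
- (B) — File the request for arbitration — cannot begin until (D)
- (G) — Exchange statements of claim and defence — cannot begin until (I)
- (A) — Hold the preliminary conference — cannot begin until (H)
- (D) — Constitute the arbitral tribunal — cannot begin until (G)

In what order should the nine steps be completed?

(I) has no prerequisites → (I) first.
(G) needed (I), now all done → (G).
Next only (D) has its prerequisites met → (D).
Next only (B) has its prerequisites met → (B).
(C) needed (B), now all done → (C).
Next only (E) has its prerequisites met → (E).
That leaves (F) as the only ready step → (F).
(H) needed (F), now all done → (H).
(A) is the only step now ready → (A).

(I) (G) (D) (B) (C) (E) (F) (H) (A)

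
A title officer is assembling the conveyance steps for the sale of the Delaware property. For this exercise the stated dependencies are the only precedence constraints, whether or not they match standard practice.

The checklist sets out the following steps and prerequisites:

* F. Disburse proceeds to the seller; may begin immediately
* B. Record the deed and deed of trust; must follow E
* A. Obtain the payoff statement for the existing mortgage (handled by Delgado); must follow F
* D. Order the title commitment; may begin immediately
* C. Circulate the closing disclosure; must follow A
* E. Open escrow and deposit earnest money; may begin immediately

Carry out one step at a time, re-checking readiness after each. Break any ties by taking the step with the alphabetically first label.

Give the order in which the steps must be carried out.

D, E and F have no prerequisites; D has the earlier label, so D is first.
Now E and F have their prerequisites met. E has the earlier label, so E next.
B and F are both available; B has the earlier label → B.
F is the only step now ready → F.
That leaves A as the only ready step → A.
That leaves C as the only ready step → C.

D E B F A C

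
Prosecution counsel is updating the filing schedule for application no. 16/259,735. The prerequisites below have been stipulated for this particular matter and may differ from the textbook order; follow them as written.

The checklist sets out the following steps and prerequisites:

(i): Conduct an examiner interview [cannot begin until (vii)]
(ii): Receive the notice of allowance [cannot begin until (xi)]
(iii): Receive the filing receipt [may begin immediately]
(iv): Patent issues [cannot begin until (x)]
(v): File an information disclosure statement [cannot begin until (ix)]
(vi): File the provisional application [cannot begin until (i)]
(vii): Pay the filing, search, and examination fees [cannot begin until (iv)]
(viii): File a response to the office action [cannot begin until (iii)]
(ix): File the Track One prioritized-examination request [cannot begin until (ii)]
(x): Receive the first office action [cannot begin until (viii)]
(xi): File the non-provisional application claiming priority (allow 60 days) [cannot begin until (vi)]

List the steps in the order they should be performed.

(iii) (viii) (x) (iv) (vii) (i) (vi) (xi) (ii) (ix) (v)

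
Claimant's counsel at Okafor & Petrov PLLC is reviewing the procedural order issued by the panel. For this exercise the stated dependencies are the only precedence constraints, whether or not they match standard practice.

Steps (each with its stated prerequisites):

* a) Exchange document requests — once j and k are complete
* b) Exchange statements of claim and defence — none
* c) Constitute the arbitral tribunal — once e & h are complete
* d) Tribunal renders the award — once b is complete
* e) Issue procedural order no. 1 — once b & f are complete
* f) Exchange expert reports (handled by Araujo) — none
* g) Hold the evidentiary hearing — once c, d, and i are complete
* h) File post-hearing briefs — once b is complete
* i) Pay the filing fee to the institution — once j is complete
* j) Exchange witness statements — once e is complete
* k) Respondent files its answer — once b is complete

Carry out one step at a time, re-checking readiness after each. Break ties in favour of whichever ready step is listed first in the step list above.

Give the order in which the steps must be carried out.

Nothing is required for b and f. b is listed earlier → b first.
d, h and k now also ready, so the ready set is {d, f, h, k}; d is listed earlier → d.
f, h and k are all available; f is listed earlier → f.
Ready: e, h and k. e is listed earlier → e.
j now also ready, so the ready set is {h, j, k}; h is listed earlier → h.
c now also ready, so the ready set is {c, j, k}; c is listed earlier → c.
j and k are both available; j is listed earlier → j.
i now also ready, so the ready set is {i, k}; i is listed earlier → i.
Now g and k have their prerequisites met. g is listed earlier, so g next.
That leaves k as the only ready step → k.
That leaves a as the only ready step → a.

b, d, f, e, h, c, j, i, g, k, a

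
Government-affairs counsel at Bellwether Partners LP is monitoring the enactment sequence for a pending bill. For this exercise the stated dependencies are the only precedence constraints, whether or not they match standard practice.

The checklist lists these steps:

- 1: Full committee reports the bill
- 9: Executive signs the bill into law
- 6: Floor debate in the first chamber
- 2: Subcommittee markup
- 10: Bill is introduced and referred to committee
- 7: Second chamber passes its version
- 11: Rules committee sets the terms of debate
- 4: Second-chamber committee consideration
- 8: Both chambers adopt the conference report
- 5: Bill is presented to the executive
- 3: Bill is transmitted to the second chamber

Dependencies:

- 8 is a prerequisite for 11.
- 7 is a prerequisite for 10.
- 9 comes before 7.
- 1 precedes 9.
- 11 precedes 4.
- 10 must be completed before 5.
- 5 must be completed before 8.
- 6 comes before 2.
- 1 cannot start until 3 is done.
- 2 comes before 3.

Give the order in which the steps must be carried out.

Only 6 has no prerequisites, so it is first.
2 needed 6, now all done → 2.
Next only 3 has its prerequisites met → 3.
1 needed 3, now all done → 1.
9 needed 1, now all done → 9.
7 is the only step now ready → 7.
That leaves 10 as the only ready step → 10.
That leaves 5 as the only ready step → 5.
8 needed 5, now all done → 8.
11 needed 8, now all done → 11.
4 is the only step now ready → 4.

6 2 3 1 9 7 10 5 8 11 4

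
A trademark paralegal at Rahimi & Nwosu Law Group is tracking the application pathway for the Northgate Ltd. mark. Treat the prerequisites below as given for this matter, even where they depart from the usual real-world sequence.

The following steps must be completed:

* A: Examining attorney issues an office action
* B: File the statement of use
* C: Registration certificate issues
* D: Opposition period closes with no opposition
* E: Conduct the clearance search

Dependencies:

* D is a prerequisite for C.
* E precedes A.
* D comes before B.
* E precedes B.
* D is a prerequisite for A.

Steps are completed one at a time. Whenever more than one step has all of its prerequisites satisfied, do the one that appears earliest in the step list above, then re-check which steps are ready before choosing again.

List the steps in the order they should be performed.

Nothing is required for D and E. D is listed earlier → D first.
Now C and E have their prerequisites met. C is listed earlier, so C next.
E is the only step now ready → E.
A and B are both available; A is listed earlier → A.
B needed D and E, now all done → B.

D C E A B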